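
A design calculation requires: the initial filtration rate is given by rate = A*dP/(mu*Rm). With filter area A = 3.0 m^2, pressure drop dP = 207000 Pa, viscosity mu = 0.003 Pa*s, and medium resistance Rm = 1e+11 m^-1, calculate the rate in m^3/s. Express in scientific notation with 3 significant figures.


rate = A * dP / (mu * Rm)
rate = 3.0 * 207000 / (0.003 * 1e+11)
rate = 621000.0 / 3.000e+08
rate = 2.07e-03 m^3/s


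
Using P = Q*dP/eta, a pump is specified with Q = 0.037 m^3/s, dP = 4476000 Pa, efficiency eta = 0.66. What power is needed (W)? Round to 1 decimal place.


P = Q * dP / eta
P = 0.037 * 4476000 / 0.66
P = 165612.0 / 0.66
P = 250927.3 W


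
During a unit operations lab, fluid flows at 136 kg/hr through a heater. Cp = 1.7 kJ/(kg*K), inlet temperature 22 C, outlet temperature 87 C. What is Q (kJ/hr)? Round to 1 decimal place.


Q = m_dot * Cp * (T2 - T1)
Q = 136 * 1.7 * (87 - 22)
Q = 136 * 1.7 * 65
Q = 15028.0 kJ/hr


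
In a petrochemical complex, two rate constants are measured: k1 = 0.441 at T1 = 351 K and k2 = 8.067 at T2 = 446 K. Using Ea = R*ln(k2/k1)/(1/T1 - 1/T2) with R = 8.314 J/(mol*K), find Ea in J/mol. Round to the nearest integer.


Ea = R * ln(k2/k1) / (1/T1 - 1/T2)
ln(k2/k1) = ln(8.067/0.441) = 2.9064921
1/T1 - 1/T2 = 1/351 - 1/446 = 0.000606850383
Ea = 8.314 * 2.9064921 / 0.000606850383
Ea = 39820 J/mol


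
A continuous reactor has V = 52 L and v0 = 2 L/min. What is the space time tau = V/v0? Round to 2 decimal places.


tau = V / v0
tau = 52 / 2
tau = 26.00 min


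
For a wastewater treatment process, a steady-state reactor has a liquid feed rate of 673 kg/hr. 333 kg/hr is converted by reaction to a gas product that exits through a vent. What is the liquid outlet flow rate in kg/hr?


Steady-state mass balance on the main outlet: F_out = F_in - F_removed
F_out = 673 - 333
F_out = 340 kg/hr


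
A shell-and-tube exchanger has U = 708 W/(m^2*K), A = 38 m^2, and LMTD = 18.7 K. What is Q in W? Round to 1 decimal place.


Q = U * A * LMTD
Q = 708 * 38 * 18.7
Q = 503104.8 W


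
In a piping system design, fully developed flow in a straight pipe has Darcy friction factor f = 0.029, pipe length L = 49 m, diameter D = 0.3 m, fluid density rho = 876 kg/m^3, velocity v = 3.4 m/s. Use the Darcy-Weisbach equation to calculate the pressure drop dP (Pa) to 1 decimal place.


dP = f * (L/D) * (rho*v^2/2)
dP = 0.029 * (49/0.3) * (876*3.4^2/2)
L/D = 163.33333333
rho*v^2/2 = 876*11.56/2 = 5063.28
dP = 0.029 * 163.33333333 * 5063.28
dP = 23983.1 Pa


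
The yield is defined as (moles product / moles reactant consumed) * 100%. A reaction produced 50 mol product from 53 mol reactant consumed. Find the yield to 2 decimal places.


Yield = (moles product / moles consumed) * 100%
Yield = (50 / 53) * 100
Yield = 0.9434 * 100
Yield = 94.34%


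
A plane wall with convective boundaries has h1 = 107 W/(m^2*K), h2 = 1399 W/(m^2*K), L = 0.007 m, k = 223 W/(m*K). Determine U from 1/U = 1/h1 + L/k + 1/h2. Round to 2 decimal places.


1/U = 1/h1 + L/k + 1/h2
1/U = 1/107 + 0.007/223 + 1/1399
1/U = 0.0093457944 + 3.13901e-05 + 0.0007147963
1/U = 0.0100919808
U = 99.09 W/(m^2*K)


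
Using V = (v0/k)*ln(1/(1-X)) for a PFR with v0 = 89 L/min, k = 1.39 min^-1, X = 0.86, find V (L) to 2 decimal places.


V = (v0/k) * ln(1/(1-X))
V = (89/1.39) * ln(1/(1-0.86))
V = 64.028777 * ln(7.142857)
V = 64.028777 * 1.966113
V = 125.89 L


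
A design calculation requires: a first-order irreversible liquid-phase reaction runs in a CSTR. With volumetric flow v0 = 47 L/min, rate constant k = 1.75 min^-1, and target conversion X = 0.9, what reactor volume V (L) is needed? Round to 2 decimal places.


V = v0 * X / (k * (1 - X))
V = 47 * 0.9 / (1.75 * (1 - 0.9))
V = 42.3 / (1.75 * 0.1)
V = 42.3 / 0.175
V = 241.71 L


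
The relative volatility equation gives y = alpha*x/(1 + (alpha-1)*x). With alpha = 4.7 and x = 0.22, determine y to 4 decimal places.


y = alpha*x / (1 + (alpha-1)*x)
y = 4.7*0.22 / (1 + (4.7-1)*0.22)
y = 1.034 / (1 + 0.814)
y = 1.034 / 1.814
y = 0.5700


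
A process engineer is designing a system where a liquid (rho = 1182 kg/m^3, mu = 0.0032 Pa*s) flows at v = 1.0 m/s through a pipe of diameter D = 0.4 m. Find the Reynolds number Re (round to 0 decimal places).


Re = rho * v * D / mu
Re = 1182 * 1.0 * 0.4 / 0.0032
Re = 472.8 / 0.0032
Re = 147750


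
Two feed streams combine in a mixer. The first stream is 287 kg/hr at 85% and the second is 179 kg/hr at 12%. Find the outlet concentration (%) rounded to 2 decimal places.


Mass balance on solute: F1*x1 + F2*x2 = F3*x3
F3 = F1 + F2 = 287 + 179 = 466 kg/hr
x3 = (F1*x1 + F2*x2)/F3
x3 = (287*0.85 + 179*0.12) / 466
x3 = 56.96%


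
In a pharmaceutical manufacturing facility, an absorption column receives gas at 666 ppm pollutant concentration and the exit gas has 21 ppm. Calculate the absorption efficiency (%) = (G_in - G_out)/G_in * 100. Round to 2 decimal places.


Efficiency = (G_in - G_out) / G_in * 100%
Efficiency = (666 - 21) / 666 * 100
Efficiency = 645 / 666 * 100
Efficiency = 96.85%


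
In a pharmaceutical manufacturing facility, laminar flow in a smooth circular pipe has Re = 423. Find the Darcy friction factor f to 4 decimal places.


f = 64 / Re
f = 64 / 423
f = 0.1513


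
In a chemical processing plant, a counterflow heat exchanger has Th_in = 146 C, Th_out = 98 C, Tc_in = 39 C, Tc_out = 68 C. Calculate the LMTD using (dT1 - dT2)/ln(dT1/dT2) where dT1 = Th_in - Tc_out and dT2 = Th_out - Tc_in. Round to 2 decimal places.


dT1 = Th_in - Tc_out = 146 - 68 = 78
dT2 = Th_out - Tc_in = 98 - 39 = 59
LMTD = (dT1 - dT2) / ln(dT1/dT2)
LMTD = (78 - 59) / ln(78/59)
LMTD = 68.06 K


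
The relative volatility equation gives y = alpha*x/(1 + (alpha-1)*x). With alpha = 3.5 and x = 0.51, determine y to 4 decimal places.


y = alpha*x / (1 + (alpha-1)*x)
y = 3.5*0.51 / (1 + (3.5-1)*0.51)
y = 1.785 / (1 + 1.275)
y = 1.785 / 2.275
y = 0.7846


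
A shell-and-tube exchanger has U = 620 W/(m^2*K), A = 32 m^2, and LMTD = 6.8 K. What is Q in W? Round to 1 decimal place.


Q = U * A * LMTD
Q = 620 * 32 * 6.8
Q = 134912.0 W


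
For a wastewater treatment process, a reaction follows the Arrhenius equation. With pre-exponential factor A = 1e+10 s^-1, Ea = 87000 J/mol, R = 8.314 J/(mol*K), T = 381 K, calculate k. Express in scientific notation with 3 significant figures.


k = A * exp(-Ea/(R*T))
k = 1e+10 * exp(-87000 / (8.314 * 381))
k = 1e+10 * exp(-27.465294)
k = 1.18e-02


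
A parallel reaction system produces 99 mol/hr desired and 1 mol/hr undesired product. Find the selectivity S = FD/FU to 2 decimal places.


S = desired product rate / undesired product rate
S = 99 / 1
S = 99.00


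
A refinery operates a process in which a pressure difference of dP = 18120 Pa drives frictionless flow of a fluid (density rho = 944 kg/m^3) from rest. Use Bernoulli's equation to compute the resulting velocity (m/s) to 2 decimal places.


v = sqrt(2*dP/rho)
v = sqrt(2*18120/944)
v = sqrt(38.389831)
v = 6.20 m/s


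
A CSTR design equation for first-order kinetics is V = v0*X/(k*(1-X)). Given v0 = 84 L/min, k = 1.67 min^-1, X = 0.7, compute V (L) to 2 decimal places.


V = v0 * X / (k * (1 - X))
V = 84 * 0.7 / (1.67 * (1 - 0.7))
V = 58.8 / (1.67 * 0.3)
V = 58.8 / 0.501
V = 117.37 L


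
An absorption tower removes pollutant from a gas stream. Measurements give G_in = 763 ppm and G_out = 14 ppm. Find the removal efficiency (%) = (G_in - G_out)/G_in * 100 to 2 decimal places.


Efficiency = (G_in - G_out) / G_in * 100%
Efficiency = (763 - 14) / 763 * 100
Efficiency = 749 / 763 * 100
Efficiency = 98.17%


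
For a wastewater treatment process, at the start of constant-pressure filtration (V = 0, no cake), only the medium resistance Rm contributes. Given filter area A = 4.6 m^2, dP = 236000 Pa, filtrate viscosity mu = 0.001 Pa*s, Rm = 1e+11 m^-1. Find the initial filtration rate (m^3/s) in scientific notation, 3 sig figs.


rate = A * dP / (mu * Rm)
rate = 4.6 * 236000 / (0.001 * 1e+11)
rate = 1085600.0 / 1.000e+08
rate = 1.09e-02 m^3/s


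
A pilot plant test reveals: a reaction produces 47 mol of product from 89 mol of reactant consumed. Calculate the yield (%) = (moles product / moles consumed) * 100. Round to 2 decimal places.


Yield = (moles product / moles consumed) * 100%
Yield = (47 / 89) * 100
Yield = 0.5281 * 100
Yield = 52.81%


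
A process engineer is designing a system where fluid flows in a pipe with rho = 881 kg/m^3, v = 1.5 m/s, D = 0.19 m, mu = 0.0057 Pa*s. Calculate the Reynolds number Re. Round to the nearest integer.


Re = rho * v * D / mu
Re = 881 * 1.5 * 0.19 / 0.0057
Re = 251.085 / 0.0057
Re = 44050


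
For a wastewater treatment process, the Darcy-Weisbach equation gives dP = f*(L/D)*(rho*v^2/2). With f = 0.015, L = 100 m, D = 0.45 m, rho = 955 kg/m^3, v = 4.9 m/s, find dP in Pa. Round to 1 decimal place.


dP = f * (L/D) * (rho*v^2/2)
dP = 0.015 * (100/0.45) * (955*4.9^2/2)
L/D = 222.22222222
rho*v^2/2 = 955*24.01/2 = 11464.775
dP = 0.015 * 222.22222222 * 11464.775
dP = 38215.9 Pa


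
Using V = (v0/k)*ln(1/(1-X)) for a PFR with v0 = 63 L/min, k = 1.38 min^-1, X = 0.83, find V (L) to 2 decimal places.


V = (v0/k) * ln(1/(1-X))
V = (63/1.38) * ln(1/(1-0.83))
V = 45.652174 * ln(5.882353)
V = 45.652174 * 1.771957
V = 80.89 L


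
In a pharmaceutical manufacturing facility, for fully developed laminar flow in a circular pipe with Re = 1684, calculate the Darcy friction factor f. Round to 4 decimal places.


f = 64 / Re
f = 64 / 1684
f = 0.0380


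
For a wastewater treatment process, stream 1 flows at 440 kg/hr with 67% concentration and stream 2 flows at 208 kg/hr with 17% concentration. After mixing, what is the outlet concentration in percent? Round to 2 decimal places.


Mass balance on solute: F1*x1 + F2*x2 = F3*x3
F3 = F1 + F2 = 440 + 208 = 648 kg/hr
x3 = (F1*x1 + F2*x2)/F3
x3 = (440*0.67 + 208*0.17) / 648
x3 = 50.95%


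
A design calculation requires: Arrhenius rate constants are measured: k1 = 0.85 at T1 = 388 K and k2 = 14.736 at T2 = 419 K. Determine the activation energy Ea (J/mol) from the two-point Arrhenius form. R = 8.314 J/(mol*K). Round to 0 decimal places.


Ea = R * ln(k2/k1) / (1/T1 - 1/T2)
ln(k2/k1) = ln(14.736/0.85) = 2.8528124
1/T1 - 1/T2 = 1/388 - 1/419 = 0.000190684743
Ea = 8.314 * 2.8528124 / 0.000190684743
Ea = 124385 J/mol


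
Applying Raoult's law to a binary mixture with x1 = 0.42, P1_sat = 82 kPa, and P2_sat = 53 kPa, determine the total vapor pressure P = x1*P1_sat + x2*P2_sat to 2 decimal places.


P = x1*P1_sat + x2*P2_sat
x2 = 1 - x1 = 1 - 0.42 = 0.58
P = 0.42*82 + 0.58*53
P = 34.44 + 30.74
P = 65.18 kPa


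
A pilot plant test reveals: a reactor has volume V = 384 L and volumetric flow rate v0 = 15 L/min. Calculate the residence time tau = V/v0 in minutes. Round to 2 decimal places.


tau = V / v0
tau = 384 / 15
tau = 25.60 min


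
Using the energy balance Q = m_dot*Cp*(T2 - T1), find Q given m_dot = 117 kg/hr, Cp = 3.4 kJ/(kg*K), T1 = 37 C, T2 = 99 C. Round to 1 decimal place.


Q = m_dot * Cp * (T2 - T1)
Q = 117 * 3.4 * (99 - 37)
Q = 117 * 3.4 * 62
Q = 24663.6 kJ/hr


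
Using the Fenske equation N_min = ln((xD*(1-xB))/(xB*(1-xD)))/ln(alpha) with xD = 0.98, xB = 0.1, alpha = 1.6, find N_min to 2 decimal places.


N_min = ln((xD*(1-xB))/(xB*(1-xD))) / ln(alpha)
Numerator inside ln: 0.882 / 0.002 = 441.0
ln(441.0) = 6.089045
ln(alpha) = ln(1.6) = 0.470004
N_min = 6.089045 / 0.470004 = 12.96


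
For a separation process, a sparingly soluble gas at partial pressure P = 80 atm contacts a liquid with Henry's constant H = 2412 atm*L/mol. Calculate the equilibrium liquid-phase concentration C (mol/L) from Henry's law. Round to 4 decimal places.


C = P / H
C = 80 / 2412
C = 0.0332 mol/L


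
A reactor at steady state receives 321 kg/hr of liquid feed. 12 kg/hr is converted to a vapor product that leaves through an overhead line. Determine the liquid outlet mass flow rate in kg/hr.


Steady-state mass balance on the main outlet: F_out = F_in - F_removed
F_out = 321 - 12
F_out = 309 kg/hr


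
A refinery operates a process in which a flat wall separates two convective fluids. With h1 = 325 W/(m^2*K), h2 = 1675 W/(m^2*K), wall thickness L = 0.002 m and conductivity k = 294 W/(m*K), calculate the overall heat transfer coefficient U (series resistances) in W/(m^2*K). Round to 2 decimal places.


1/U = 1/h1 + L/k + 1/h2
1/U = 1/325 + 0.002/294 + 1/1675
1/U = 0.0030769231 + 6.8027e-06 + 0.0005970149
1/U = 0.0036807407
U = 271.68 W/(m^2*K)


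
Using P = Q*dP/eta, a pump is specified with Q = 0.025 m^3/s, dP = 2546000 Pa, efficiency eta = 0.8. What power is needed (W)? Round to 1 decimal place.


P = Q * dP / eta
P = 0.025 * 2546000 / 0.8
P = 63650.0 / 0.8
P = 79562.5 W


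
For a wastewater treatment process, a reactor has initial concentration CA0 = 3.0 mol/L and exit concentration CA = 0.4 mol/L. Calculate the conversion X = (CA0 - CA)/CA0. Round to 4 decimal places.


X = (CA0 - CA) / CA0
X = (3.0 - 0.4) / 3.0
X = 2.6 / 3.0
X = 0.8667


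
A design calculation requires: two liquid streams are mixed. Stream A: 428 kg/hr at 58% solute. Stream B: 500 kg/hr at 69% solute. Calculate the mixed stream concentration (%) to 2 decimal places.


Mass balance on solute: F1*x1 + F2*x2 = F3*x3
F3 = F1 + F2 = 428 + 500 = 928 kg/hr
x3 = (F1*x1 + F2*x2)/F3
x3 = (428*0.58 + 500*0.69) / 928
x3 = 63.93%


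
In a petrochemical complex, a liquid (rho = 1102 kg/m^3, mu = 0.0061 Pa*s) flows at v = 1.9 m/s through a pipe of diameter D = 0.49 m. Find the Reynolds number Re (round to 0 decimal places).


Re = rho * v * D / mu
Re = 1102 * 1.9 * 0.49 / 0.0061
Re = 1025.962 / 0.0061
Re = 168190


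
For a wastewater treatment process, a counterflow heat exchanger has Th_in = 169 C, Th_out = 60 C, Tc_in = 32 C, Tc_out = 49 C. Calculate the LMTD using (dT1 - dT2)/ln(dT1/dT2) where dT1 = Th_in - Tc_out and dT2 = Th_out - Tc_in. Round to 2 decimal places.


dT1 = Th_in - Tc_out = 169 - 49 = 120
dT2 = Th_out - Tc_in = 60 - 32 = 28
LMTD = (dT1 - dT2) / ln(dT1/dT2)
LMTD = (120 - 28) / ln(120/28)
LMTD = 63.22 K


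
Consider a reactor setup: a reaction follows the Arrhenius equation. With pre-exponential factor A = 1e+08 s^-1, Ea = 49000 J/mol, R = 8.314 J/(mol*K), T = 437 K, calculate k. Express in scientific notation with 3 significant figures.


k = A * exp(-Ea/(R*T))
k = 1e+08 * exp(-49000 / (8.314 * 437))
k = 1e+08 * exp(-13.486667)
k = 1.39e+02


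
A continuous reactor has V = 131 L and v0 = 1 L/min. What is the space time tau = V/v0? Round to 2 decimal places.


tau = V / v0
tau = 131 / 1
tau = 131.00 min


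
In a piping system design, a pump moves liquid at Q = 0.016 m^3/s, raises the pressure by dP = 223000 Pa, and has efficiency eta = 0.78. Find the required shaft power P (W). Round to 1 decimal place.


P = Q * dP / eta
P = 0.016 * 223000 / 0.78
P = 3568.0 / 0.78
P = 4574.4 W


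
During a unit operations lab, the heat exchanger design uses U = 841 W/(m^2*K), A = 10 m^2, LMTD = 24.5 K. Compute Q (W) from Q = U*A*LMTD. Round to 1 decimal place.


Q = U * A * LMTD
Q = 841 * 10 * 24.5
Q = 206045.0 W


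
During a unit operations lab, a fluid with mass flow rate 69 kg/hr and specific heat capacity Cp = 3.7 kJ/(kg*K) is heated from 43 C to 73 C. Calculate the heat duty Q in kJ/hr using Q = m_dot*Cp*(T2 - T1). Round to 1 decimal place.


Q = m_dot * Cp * (T2 - T1)
Q = 69 * 3.7 * (73 - 43)
Q = 69 * 3.7 * 30
Q = 7659.0 kJ/hr


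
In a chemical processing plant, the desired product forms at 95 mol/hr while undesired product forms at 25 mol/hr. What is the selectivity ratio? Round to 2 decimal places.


S = desired product rate / undesired product rate
S = 95 / 25
S = 3.80


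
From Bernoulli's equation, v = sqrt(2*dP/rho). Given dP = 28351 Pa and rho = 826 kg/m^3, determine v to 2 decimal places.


v = sqrt(2*dP/rho)
v = sqrt(2*28351/826)
v = sqrt(68.646489)
v = 8.29 m/s


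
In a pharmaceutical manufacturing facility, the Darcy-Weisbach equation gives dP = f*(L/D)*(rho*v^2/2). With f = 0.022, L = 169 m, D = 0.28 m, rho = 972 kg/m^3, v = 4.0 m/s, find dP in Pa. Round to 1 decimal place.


dP = f * (L/D) * (rho*v^2/2)
dP = 0.022 * (169/0.28) * (972*4.0^2/2)
L/D = 603.57142857
rho*v^2/2 = 972*16.0/2 = 7776.0
dP = 0.022 * 603.57142857 * 7776.0
dP = 103254.2 Pa


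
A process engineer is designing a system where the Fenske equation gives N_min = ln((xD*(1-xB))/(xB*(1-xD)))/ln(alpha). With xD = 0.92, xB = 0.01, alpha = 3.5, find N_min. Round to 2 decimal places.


N_min = ln((xD*(1-xB))/(xB*(1-xD))) / ln(alpha)
Numerator inside ln: 0.9108 / 0.0008 = 1138.5
ln(1138.5) = 7.037467
ln(alpha) = ln(3.5) = 1.252763
N_min = 7.037467 / 1.252763 = 5.62


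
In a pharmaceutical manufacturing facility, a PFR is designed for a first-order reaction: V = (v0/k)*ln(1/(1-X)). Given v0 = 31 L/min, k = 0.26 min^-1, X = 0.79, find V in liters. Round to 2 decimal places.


V = (v0/k) * ln(1/(1-X))
V = (31/0.26) * ln(1/(1-0.79))
V = 119.230769 * ln(4.761905)
V = 119.230769 * 1.560648
V = 186.08 L


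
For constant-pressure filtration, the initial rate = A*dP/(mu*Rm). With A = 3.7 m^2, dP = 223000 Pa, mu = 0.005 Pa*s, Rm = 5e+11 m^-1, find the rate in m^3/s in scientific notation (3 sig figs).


rate = A * dP / (mu * Rm)
rate = 3.7 * 223000 / (0.005 * 5e+11)
rate = 825100.0 / 2.500e+09
rate = 3.30e-04 m^3/s


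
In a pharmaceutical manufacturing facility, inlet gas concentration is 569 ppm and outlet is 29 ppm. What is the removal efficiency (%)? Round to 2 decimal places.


Efficiency = (G_in - G_out) / G_in * 100%
Efficiency = (569 - 29) / 569 * 100
Efficiency = 540 / 569 * 100
Efficiency = 94.90%


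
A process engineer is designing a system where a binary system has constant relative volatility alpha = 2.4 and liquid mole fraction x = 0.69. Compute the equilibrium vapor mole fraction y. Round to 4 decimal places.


y = alpha*x / (1 + (alpha-1)*x)
y = 2.4*0.69 / (1 + (2.4-1)*0.69)
y = 1.656 / (1 + 0.966)
y = 1.656 / 1.966
y = 0.8423


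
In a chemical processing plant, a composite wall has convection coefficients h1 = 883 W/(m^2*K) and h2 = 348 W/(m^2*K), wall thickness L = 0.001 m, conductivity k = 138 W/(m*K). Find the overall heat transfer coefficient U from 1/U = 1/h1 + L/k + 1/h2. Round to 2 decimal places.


1/U = 1/h1 + L/k + 1/h2
1/U = 1/883 + 0.001/138 + 1/348
1/U = 0.0011325028 + 7.2464e-06 + 0.0028735632
1/U = 0.0040133124
U = 249.17 W/(m^2*K)


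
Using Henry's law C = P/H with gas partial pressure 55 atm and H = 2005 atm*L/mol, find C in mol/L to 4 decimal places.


C = P / H
C = 55 / 2005
C = 0.0274 mol/L


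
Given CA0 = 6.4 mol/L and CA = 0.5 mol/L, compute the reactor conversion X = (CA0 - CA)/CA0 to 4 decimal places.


X = (CA0 - CA) / CA0
X = (6.4 - 0.5) / 6.4
X = 5.9 / 6.4
X = 0.9219


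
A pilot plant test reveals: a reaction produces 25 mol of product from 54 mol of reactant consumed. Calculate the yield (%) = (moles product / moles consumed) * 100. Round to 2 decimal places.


Yield = (moles product / moles consumed) * 100%
Yield = (25 / 54) * 100
Yield = 0.463 * 100
Yield = 46.30%


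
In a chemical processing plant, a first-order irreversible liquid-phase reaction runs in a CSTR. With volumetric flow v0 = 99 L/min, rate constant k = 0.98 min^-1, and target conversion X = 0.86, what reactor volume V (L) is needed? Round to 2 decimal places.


V = v0 * X / (k * (1 - X))
V = 99 * 0.86 / (0.98 * (1 - 0.86))
V = 85.14 / (0.98 * 0.14)
V = 85.14 / 0.1372
V = 620.55 L


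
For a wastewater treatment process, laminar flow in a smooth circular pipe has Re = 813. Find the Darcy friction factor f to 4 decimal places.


f = 64 / Re
f = 64 / 813
f = 0.0787


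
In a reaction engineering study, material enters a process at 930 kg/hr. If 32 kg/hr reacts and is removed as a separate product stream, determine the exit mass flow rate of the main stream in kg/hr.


Steady-state mass balance on the main outlet: F_out = F_in - F_removed
F_out = 930 - 32
F_out = 898 kg/hr


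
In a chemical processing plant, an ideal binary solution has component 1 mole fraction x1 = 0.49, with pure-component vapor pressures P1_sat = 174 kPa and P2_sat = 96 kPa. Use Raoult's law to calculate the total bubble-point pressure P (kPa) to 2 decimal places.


P = x1*P1_sat + x2*P2_sat
x2 = 1 - x1 = 1 - 0.49 = 0.51
P = 0.49*174 + 0.51*96
P = 85.26 + 48.96
P = 134.22 kPa


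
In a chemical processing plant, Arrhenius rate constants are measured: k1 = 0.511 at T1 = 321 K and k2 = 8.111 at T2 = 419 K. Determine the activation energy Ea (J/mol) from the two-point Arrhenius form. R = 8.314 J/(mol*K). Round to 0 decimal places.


Ea = R * ln(k2/k1) / (1/T1 - 1/T2)
ln(k2/k1) = ln(8.111/0.511) = 2.7646069
1/T1 - 1/T2 = 1/321 - 1/419 = 0.000728629953
Ea = 8.314 * 2.7646069 / 0.000728629953
Ea = 31545 J/mol


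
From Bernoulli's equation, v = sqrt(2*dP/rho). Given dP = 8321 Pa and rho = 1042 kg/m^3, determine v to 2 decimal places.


v = sqrt(2*dP/rho)
v = sqrt(2*8321/1042)
v = sqrt(15.971209)
v = 4.00 m/s


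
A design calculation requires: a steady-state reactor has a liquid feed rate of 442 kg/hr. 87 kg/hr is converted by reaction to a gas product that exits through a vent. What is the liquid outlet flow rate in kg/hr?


Steady-state mass balance on the main outlet: F_out = F_in - F_removed
F_out = 442 - 87
F_out = 355 kg/hr


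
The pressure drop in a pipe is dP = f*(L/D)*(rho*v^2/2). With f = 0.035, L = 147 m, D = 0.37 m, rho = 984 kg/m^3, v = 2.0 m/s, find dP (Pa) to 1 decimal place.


dP = f * (L/D) * (rho*v^2/2)
dP = 0.035 * (147/0.37) * (984*2.0^2/2)
L/D = 397.2972973
rho*v^2/2 = 984*4.0/2 = 1968.0
dP = 0.035 * 397.2972973 * 1968.0
dP = 27365.8 Pa


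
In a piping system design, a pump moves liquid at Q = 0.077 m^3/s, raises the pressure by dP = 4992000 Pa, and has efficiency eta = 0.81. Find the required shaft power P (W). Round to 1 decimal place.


P = Q * dP / eta
P = 0.077 * 4992000 / 0.81
P = 384384.0 / 0.81
P = 474548.1 W


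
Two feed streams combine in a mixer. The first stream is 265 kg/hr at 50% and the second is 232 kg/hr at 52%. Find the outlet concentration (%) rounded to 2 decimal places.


Mass balance on solute: F1*x1 + F2*x2 = F3*x3
F3 = F1 + F2 = 265 + 232 = 497 kg/hr
x3 = (F1*x1 + F2*x2)/F3
x3 = (265*0.5 + 232*0.52) / 497
x3 = 50.93%


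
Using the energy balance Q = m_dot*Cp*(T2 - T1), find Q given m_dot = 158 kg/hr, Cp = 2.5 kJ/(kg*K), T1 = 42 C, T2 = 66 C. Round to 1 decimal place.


Q = m_dot * Cp * (T2 - T1)
Q = 158 * 2.5 * (66 - 42)
Q = 158 * 2.5 * 24
Q = 9480.0 kJ/hr


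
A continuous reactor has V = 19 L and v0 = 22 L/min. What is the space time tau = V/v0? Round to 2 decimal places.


tau = V / v0
tau = 19 / 22
tau = 0.86 min


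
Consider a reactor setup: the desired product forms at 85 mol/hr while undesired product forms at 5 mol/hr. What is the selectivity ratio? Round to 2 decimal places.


S = desired product rate / undesired product rate
S = 85 / 5
S = 17.00


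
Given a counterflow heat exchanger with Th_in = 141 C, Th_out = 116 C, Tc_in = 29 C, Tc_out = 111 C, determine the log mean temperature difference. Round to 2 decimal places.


dT1 = Th_in - Tc_out = 141 - 111 = 30
dT2 = Th_out - Tc_in = 116 - 29 = 87
LMTD = (dT1 - dT2) / ln(dT1/dT2)
LMTD = (30 - 87) / ln(30/87)
LMTD = 53.54 K


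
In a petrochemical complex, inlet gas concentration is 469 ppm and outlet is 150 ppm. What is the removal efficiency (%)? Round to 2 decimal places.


Efficiency = (G_in - G_out) / G_in * 100%
Efficiency = (469 - 150) / 469 * 100
Efficiency = 319 / 469 * 100
Efficiency = 68.02%


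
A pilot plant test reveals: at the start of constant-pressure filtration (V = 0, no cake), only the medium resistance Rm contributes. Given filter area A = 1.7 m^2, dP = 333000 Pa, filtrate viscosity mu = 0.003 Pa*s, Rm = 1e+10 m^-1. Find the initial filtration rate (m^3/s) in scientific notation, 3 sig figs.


rate = A * dP / (mu * Rm)
rate = 1.7 * 333000 / (0.003 * 1e+10)
rate = 566100.0 / 3.000e+07
rate = 1.89e-02 m^3/s


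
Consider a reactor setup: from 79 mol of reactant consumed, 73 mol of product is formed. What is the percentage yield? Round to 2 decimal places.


Yield = (moles product / moles consumed) * 100%
Yield = (73 / 79) * 100
Yield = 0.9241 * 100
Yield = 92.41%


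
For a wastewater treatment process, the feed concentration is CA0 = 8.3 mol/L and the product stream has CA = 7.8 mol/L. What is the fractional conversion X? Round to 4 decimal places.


X = (CA0 - CA) / CA0
X = (8.3 - 7.8) / 8.3
X = 0.5 / 8.3
X = 0.0602


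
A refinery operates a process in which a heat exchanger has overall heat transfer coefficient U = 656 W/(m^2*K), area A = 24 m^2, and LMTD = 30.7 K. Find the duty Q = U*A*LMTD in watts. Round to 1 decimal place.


Q = U * A * LMTD
Q = 656 * 24 * 30.7
Q = 483340.8 W


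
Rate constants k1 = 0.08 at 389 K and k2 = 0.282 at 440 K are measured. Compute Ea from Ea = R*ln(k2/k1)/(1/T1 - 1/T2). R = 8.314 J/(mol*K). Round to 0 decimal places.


Ea = R * ln(k2/k1) / (1/T1 - 1/T2)
ln(k2/k1) = ln(0.282/0.08) = 1.2598804
1/T1 - 1/T2 = 1/389 - 1/440 = 0.000297966815
Ea = 8.314 * 1.2598804 / 0.000297966815
Ea = 35154 J/mol


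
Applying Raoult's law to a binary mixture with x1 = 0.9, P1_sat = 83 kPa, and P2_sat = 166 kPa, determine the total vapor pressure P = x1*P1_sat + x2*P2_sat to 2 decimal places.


P = x1*P1_sat + x2*P2_sat
x2 = 1 - x1 = 1 - 0.9 = 0.1
P = 0.9*83 + 0.1*166
P = 74.7 + 16.6
P = 91.30 kPa


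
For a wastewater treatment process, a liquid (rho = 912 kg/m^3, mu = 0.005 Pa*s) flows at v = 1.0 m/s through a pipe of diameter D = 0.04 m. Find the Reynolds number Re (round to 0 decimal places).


Re = rho * v * D / mu
Re = 912 * 1.0 * 0.04 / 0.005
Re = 36.48 / 0.005
Re = 7296


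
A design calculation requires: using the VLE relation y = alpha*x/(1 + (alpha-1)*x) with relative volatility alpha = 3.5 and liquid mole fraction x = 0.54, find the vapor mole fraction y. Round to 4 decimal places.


y = alpha*x / (1 + (alpha-1)*x)
y = 3.5*0.54 / (1 + (3.5-1)*0.54)
y = 1.89 / (1 + 1.35)
y = 1.89 / 2.35
y = 0.8043


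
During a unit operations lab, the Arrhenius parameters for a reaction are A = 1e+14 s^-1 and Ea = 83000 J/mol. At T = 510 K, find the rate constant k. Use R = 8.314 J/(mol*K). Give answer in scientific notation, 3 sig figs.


k = A * exp(-Ea/(R*T))
k = 1e+14 * exp(-83000 / (8.314 * 510))
k = 1e+14 * exp(-19.574825)
k = 3.15e+05


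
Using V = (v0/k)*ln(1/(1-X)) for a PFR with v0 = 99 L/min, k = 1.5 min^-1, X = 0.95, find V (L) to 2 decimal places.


V = (v0/k) * ln(1/(1-X))
V = (99/1.5) * ln(1/(1-0.95))
V = 66.0 * ln(20.0)
V = 66.0 * 2.995732
V = 197.72 L


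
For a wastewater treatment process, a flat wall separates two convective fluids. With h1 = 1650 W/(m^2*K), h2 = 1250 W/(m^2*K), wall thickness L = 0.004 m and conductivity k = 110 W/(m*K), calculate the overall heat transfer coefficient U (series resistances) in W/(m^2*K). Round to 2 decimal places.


1/U = 1/h1 + L/k + 1/h2
1/U = 1/1650 + 0.004/110 + 1/1250
1/U = 0.0006060606 + 3.63636e-05 + 0.0008
1/U = 0.0014424242
U = 693.28 W/(m^2*K)


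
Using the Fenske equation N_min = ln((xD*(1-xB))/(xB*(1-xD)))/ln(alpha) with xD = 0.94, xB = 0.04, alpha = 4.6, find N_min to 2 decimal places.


N_min = ln((xD*(1-xB))/(xB*(1-xD))) / ln(alpha)
Numerator inside ln: 0.9024 / 0.0024 = 376.0
ln(376.0) = 5.929589
ln(alpha) = ln(4.6) = 1.526056
N_min = 5.929589 / 1.526056 = 3.89


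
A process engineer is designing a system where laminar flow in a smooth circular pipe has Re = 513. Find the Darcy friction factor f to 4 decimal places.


f = 64 / Re
f = 64 / 513
f = 0.1248


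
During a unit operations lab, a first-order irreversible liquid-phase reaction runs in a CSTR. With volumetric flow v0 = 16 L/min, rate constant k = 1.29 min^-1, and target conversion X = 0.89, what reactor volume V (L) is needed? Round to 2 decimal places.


V = v0 * X / (k * (1 - X))
V = 16 * 0.89 / (1.29 * (1 - 0.89))
V = 14.24 / (1.29 * 0.11)
V = 14.24 / 0.1419
V = 100.35 L


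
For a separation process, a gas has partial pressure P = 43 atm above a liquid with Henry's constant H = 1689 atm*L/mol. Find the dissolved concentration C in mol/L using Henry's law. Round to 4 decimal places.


C = P / H
C = 43 / 1689
C = 0.0255 mol/L


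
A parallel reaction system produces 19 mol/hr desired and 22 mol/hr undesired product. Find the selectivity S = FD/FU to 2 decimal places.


S = desired product rate / undesired product rate
S = 19 / 22
S = 0.86


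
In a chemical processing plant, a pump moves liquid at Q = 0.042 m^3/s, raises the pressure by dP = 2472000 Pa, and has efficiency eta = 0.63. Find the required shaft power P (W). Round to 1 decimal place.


P = Q * dP / eta
P = 0.042 * 2472000 / 0.63
P = 103824.0 / 0.63
P = 164800.0 W


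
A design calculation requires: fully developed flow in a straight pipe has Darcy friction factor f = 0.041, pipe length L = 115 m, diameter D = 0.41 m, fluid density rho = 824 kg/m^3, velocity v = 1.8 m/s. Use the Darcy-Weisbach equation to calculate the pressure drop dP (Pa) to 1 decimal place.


dP = f * (L/D) * (rho*v^2/2)
dP = 0.041 * (115/0.41) * (824*1.8^2/2)
L/D = 280.48780488
rho*v^2/2 = 824*3.24/2 = 1334.88
dP = 0.041 * 280.48780488 * 1334.88
dP = 15351.1 Pa


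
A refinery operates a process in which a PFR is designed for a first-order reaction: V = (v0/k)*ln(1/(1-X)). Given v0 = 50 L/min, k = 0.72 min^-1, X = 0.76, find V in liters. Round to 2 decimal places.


V = (v0/k) * ln(1/(1-X))
V = (50/0.72) * ln(1/(1-0.76))
V = 69.444444 * ln(4.166667)
V = 69.444444 * 1.427116
V = 99.11 L


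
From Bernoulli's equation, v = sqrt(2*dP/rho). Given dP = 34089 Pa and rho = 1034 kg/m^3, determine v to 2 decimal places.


v = sqrt(2*dP/rho)
v = sqrt(2*34089/1034)
v = sqrt(65.93617)
v = 8.12 m/s


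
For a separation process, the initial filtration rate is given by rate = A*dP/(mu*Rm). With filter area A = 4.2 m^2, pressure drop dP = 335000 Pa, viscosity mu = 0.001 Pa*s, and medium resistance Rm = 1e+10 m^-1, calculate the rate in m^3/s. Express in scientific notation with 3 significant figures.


rate = A * dP / (mu * Rm)
rate = 4.2 * 335000 / (0.001 * 1e+10)
rate = 1407000.0 / 1.000e+07
rate = 1.41e-01 m^3/s


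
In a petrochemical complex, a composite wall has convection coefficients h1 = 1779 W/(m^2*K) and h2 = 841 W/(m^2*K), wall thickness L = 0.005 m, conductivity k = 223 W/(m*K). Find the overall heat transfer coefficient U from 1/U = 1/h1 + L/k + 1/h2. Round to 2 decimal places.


1/U = 1/h1 + L/k + 1/h2
1/U = 1/1779 + 0.005/223 + 1/841
1/U = 0.0005621135 + 2.24215e-05 + 0.0011890606
1/U = 0.0017735956
U = 563.83 W/(m^2*K)


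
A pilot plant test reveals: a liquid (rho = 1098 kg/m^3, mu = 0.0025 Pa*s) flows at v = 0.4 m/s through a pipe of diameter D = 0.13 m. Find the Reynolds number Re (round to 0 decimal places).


Re = rho * v * D / mu
Re = 1098 * 0.4 * 0.13 / 0.0025
Re = 57.096 / 0.0025
Re = 22838


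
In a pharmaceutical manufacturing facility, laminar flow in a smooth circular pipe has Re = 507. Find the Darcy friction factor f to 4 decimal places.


f = 64 / Re
f = 64 / 507
f = 0.1262


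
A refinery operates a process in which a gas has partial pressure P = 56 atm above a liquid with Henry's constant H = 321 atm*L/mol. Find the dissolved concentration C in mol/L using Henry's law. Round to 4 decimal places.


C = P / H
C = 56 / 321
C = 0.1745 mol/L


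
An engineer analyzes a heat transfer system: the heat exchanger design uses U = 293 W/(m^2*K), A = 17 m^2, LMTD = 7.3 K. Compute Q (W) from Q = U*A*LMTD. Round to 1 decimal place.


Q = U * A * LMTD
Q = 293 * 17 * 7.3
Q = 36361.3 W


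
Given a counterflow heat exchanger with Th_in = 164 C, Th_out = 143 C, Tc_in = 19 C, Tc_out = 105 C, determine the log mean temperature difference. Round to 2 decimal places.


dT1 = Th_in - Tc_out = 164 - 105 = 59
dT2 = Th_out - Tc_in = 143 - 19 = 124
LMTD = (dT1 - dT2) / ln(dT1/dT2)
LMTD = (59 - 124) / ln(59/124)
LMTD = 87.51 K


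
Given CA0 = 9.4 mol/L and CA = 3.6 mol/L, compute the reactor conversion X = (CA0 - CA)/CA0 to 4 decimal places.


X = (CA0 - CA) / CA0
X = (9.4 - 3.6) / 9.4
X = 5.8 / 9.4
X = 0.6170


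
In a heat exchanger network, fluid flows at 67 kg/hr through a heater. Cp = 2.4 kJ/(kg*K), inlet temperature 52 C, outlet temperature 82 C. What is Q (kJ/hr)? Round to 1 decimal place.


Q = m_dot * Cp * (T2 - T1)
Q = 67 * 2.4 * (82 - 52)
Q = 67 * 2.4 * 30
Q = 4824.0 kJ/hr


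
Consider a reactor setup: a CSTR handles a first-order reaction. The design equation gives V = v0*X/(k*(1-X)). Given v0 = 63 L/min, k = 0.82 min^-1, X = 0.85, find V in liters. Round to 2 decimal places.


V = v0 * X / (k * (1 - X))
V = 63 * 0.85 / (0.82 * (1 - 0.85))
V = 53.55 / (0.82 * 0.15)
V = 53.55 / 0.123
V = 435.37 L


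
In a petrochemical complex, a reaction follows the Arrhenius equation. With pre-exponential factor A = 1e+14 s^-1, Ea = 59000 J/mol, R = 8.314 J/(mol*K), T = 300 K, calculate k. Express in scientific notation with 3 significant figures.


k = A * exp(-Ea/(R*T))
k = 1e+14 * exp(-59000 / (8.314 * 300))
k = 1e+14 * exp(-23.654879)
k = 5.33e+03


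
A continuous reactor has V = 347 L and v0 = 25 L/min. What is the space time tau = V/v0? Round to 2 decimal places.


tau = V / v0
tau = 347 / 25
tau = 13.88 min


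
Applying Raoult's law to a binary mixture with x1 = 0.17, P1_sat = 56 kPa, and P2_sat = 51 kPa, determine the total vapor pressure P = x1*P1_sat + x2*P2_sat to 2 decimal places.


P = x1*P1_sat + x2*P2_sat
x2 = 1 - x1 = 1 - 0.17 = 0.83
P = 0.17*56 + 0.83*51
P = 9.52 + 42.33
P = 51.85 kPa


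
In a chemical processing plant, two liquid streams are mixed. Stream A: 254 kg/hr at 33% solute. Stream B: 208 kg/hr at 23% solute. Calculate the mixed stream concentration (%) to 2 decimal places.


Mass balance on solute: F1*x1 + F2*x2 = F3*x3
F3 = F1 + F2 = 254 + 208 = 462 kg/hr
x3 = (F1*x1 + F2*x2)/F3
x3 = (254*0.33 + 208*0.23) / 462
x3 = 28.50%


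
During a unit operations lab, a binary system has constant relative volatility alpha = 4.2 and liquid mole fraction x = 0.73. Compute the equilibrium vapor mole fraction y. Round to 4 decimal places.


y = alpha*x / (1 + (alpha-1)*x)
y = 4.2*0.73 / (1 + (4.2-1)*0.73)
y = 3.066 / (1 + 2.336)
y = 3.066 / 3.336
y = 0.9191


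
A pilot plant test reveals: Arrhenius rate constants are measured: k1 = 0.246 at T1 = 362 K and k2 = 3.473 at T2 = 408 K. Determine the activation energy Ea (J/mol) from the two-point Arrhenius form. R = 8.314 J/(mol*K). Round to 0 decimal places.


Ea = R * ln(k2/k1) / (1/T1 - 1/T2)
ln(k2/k1) = ln(3.473/0.246) = 2.6474425
1/T1 - 1/T2 = 1/362 - 1/408 = 0.000311450547
Ea = 8.314 * 2.6474425 / 0.000311450547
Ea = 70672 J/mol


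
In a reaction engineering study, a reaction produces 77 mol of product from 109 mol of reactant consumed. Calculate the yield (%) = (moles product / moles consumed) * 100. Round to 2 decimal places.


Yield = (moles product / moles consumed) * 100%
Yield = (77 / 109) * 100
Yield = 0.7064 * 100
Yield = 70.64%


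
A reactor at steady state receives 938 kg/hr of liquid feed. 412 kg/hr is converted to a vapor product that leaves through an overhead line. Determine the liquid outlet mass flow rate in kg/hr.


Steady-state mass balance on the main outlet: F_out = F_in - F_removed
F_out = 938 - 412
F_out = 526 kg/hr


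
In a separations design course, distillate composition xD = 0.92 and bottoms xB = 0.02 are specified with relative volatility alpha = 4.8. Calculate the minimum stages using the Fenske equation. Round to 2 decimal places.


N_min = ln((xD*(1-xB))/(xB*(1-xD))) / ln(alpha)
Numerator inside ln: 0.9016 / 0.0016 = 563.5
ln(563.5) = 6.334167
ln(alpha) = ln(4.8) = 1.568616
N_min = 6.334167 / 1.568616 = 4.04


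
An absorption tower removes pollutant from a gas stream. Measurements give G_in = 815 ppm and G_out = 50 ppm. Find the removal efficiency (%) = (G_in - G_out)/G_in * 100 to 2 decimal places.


Efficiency = (G_in - G_out) / G_in * 100%
Efficiency = (815 - 50) / 815 * 100
Efficiency = 765 / 815 * 100
Efficiency = 93.87%


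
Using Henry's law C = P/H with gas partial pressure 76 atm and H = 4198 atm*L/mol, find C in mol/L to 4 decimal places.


C = P / H
C = 76 / 4198
C = 0.0181 mol/L


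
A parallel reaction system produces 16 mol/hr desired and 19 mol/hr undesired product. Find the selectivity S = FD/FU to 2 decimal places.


S = desired product rate / undesired product rate
S = 16 / 19
S = 0.84


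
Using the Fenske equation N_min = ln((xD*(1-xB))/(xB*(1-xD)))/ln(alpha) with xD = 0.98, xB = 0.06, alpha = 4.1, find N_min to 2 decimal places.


N_min = ln((xD*(1-xB))/(xB*(1-xD))) / ln(alpha)
Numerator inside ln: 0.9212 / 0.0012 = 767.666667
ln(767.666667) = 6.643356
ln(alpha) = ln(4.1) = 1.410987
N_min = 6.643356 / 1.410987 = 4.71


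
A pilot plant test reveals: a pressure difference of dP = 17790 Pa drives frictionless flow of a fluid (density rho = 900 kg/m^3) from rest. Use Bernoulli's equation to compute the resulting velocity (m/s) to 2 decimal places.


v = sqrt(2*dP/rho)
v = sqrt(2*17790/900)
v = sqrt(39.533333)
v = 6.29 m/s


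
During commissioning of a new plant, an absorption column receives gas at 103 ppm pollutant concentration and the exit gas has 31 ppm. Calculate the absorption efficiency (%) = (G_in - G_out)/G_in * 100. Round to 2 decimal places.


Efficiency = (G_in - G_out) / G_in * 100%
Efficiency = (103 - 31) / 103 * 100
Efficiency = 72 / 103 * 100
Efficiency = 69.90%


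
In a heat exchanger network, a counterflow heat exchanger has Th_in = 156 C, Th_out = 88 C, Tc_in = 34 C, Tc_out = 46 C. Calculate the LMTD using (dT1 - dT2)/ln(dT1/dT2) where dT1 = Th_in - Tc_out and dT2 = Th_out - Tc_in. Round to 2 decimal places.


dT1 = Th_in - Tc_out = 156 - 46 = 110
dT2 = Th_out - Tc_in = 88 - 34 = 54
LMTD = (dT1 - dT2) / ln(dT1/dT2)
LMTD = (110 - 54) / ln(110/54)
LMTD = 78.71 K


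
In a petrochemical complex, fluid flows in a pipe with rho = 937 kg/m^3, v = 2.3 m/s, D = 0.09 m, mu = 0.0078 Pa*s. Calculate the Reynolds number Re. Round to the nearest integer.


Re = rho * v * D / mu
Re = 937 * 2.3 * 0.09 / 0.0078
Re = 193.959 / 0.0078
Re = 24867


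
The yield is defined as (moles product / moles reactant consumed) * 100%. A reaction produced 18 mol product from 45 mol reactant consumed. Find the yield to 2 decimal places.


Yield = (moles product / moles consumed) * 100%
Yield = (18 / 45) * 100
Yield = 0.4 * 100
Yield = 40.00%


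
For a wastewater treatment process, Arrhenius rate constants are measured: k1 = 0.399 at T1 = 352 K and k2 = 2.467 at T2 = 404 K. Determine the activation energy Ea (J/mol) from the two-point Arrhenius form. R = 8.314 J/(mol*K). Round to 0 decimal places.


Ea = R * ln(k2/k1) / (1/T1 - 1/T2)
ln(k2/k1) = ln(2.467/0.399) = 1.8217967
1/T1 - 1/T2 = 1/352 - 1/404 = 0.000365661566
Ea = 8.314 * 1.8217967 / 0.000365661566
Ea = 41422 J/mol


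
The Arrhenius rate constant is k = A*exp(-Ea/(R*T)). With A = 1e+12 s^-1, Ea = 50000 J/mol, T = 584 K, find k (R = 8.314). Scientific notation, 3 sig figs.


k = A * exp(-Ea/(R*T))
k = 1e+12 * exp(-50000 / (8.314 * 584))
k = 1e+12 * exp(-10.297864)
k = 3.37e+07


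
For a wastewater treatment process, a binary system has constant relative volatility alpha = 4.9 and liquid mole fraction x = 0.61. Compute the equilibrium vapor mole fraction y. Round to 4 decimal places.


y = alpha*x / (1 + (alpha-1)*x)
y = 4.9*0.61 / (1 + (4.9-1)*0.61)
y = 2.989 / (1 + 2.379)
y = 2.989 / 3.379
y = 0.8846
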